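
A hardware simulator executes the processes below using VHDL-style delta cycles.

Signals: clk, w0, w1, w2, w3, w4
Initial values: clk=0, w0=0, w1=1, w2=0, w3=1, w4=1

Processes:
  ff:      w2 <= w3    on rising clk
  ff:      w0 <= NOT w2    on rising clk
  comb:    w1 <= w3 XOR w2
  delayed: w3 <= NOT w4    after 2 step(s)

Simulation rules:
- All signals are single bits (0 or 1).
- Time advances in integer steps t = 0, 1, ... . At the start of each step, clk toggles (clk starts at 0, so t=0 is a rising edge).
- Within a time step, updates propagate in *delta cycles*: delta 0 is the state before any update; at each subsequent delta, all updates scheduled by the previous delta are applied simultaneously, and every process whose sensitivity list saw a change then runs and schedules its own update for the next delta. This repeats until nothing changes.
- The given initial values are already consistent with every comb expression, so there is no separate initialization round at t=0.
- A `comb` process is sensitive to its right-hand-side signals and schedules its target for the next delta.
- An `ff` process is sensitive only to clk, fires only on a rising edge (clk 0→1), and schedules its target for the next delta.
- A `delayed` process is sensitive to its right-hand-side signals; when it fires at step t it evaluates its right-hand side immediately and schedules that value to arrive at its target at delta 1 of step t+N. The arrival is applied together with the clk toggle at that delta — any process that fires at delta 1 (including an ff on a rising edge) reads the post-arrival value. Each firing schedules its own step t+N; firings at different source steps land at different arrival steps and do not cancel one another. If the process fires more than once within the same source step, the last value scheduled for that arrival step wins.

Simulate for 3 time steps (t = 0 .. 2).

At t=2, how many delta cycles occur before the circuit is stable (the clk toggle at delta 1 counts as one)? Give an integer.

2

[bits: w1,w0,w2,clk,w4,w3]
t=0: Δ0=100011 Δ1=100111 Δ2=111111 Δ3=011111 | 3Δ
t=1: Δ0=011111 Δ1=011011 | 1Δ
t=2: Δ0=011011 Δ1=011111 Δ2=001111 | 2Δ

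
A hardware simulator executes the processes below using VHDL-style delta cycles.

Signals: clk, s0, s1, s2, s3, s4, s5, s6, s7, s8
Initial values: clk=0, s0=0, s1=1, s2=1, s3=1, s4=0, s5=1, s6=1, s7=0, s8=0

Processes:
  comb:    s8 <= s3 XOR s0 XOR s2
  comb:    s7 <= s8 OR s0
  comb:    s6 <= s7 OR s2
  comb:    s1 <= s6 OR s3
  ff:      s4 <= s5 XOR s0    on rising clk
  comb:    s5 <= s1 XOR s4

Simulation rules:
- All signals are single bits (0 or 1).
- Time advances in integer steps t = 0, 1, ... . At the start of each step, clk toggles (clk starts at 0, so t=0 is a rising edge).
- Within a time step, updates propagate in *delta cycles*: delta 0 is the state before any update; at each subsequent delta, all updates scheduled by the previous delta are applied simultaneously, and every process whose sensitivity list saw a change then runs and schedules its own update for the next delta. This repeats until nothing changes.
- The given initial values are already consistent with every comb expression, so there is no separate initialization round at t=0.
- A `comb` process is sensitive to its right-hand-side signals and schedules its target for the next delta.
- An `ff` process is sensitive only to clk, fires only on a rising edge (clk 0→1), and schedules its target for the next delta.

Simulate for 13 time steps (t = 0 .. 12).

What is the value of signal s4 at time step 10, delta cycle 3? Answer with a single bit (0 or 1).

[bits: s5,s8,clk,s3,s1,s4,s6,s0,s2,s7]
t=0: Δ0=1001101010 Δ1=1011101010 Δ2=1011111010 Δ3=0011111010 | 3Δ
t=1: Δ0=0011111010 Δ1=0001111010 | 1Δ
t=2: Δ0=0001111010 Δ1=0011111010 Δ2=0011101010 Δ3=1011101010 | 3Δ
t=3: Δ0=1011101010 Δ1=1001101010 | 1Δ
t=4: Δ0=1001101010 Δ1=1011101010 Δ2=1011111010 Δ3=0011111010 | 3Δ
t=5: Δ0=0011111010 Δ1=0001111010 | 1Δ
t=6: Δ0=0001111010 Δ1=0011111010 Δ2=0011101010 Δ3=1011101010 | 3Δ
t=7: Δ0=1011101010 Δ1=1001101010 | 1Δ
t=8: Δ0=1001101010 Δ1=1011101010 Δ2=1011111010 Δ3=0011111010 | 3Δ
t=9: Δ0=0011111010 Δ1=0001111010 | 1Δ
t=10: Δ0=0001111010 Δ1=0011111010 Δ2=0011101010 Δ3=1011101010 | 3Δ
t=11: Δ0=1011101010 Δ1=1001101010 | 1Δ
t=12: Δ0=1001101010 Δ1=1011101010 Δ2=1011111010 Δ3=0011111010 | 3Δ

0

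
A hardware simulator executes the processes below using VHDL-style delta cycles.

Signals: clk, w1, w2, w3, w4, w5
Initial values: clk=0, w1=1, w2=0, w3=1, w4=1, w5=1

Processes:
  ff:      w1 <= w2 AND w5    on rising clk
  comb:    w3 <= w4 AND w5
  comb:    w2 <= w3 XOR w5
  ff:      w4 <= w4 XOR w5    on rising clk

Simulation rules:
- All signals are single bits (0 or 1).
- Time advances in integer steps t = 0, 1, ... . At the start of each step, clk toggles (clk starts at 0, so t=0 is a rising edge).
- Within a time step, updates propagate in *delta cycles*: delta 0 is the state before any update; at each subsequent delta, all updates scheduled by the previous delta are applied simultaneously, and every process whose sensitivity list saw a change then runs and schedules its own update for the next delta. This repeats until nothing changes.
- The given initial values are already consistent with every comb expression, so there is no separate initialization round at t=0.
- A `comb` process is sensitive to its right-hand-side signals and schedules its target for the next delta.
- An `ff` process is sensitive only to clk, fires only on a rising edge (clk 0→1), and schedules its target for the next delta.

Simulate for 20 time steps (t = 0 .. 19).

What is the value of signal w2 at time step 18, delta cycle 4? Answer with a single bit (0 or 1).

t0.Δ0 w4=1 w2=0 clk=0 w1=1 w3=1 w5=1
t0.Δ1 w4=1 w2=0 clk=1 w1=1 w3=1 w5=1
t0.Δ2 w4=0 w2=0 clk=1 w1=0 w3=1 w5=1
t0.Δ3 w4=0 w2=0 clk=1 w1=0 w3=0 w5=1
t0.Δ4 w4=0 w2=1 clk=1 w1=0 w3=0 w5=1
t1.Δ0 w4=0 w2=1 clk=1 w1=0 w3=0 w5=1
t1.Δ1 w4=0 w2=1 clk=0 w1=0 w3=0 w5=1
t2.Δ0 w4=0 w2=1 clk=0 w1=0 w3=0 w5=1
t2.Δ1 w4=0 w2=1 clk=1 w1=0 w3=0 w5=1
t2.Δ2 w4=1 w2=1 clk=1 w1=1 w3=0 w5=1
t2.Δ3 w4=1 w2=1 clk=1 w1=1 w3=1 w5=1
t2.Δ4 w4=1 w2=0 clk=1 w1=1 w3=1 w5=1
t3.Δ0 w4=1 w2=0 clk=1 w1=1 w3=1 w5=1
t3.Δ1 w4=1 w2=0 clk=0 w1=1 w3=1 w5=1
t4.Δ0 w4=1 w2=0 clk=0 w1=1 w3=1 w5=1
t4.Δ1 w4=1 w2=0 clk=1 w1=1 w3=1 w5=1
t4.Δ2 w4=0 w2=0 clk=1 w1=0 w3=1 w5=1
t4.Δ3 w4=0 w2=0 clk=1 w1=0 w3=0 w5=1
t4.Δ4 w4=0 w2=1 clk=1 w1=0 w3=0 w5=1
t5.Δ0 w4=0 w2=1 clk=1 w1=0 w3=0 w5=1
t5.Δ1 w4=0 w2=1 clk=0 w1=0 w3=0 w5=1
t6.Δ0 w4=0 w2=1 clk=0 w1=0 w3=0 w5=1
t6.Δ1 w4=0 w2=1 clk=1 w1=0 w3=0 w5=1
t6.Δ2 w4=1 w2=1 clk=1 w1=1 w3=0 w5=1
t6.Δ3 w4=1 w2=1 clk=1 w1=1 w3=1 w5=1
t6.Δ4 w4=1 w2=0 clk=1 w1=1 w3=1 w5=1
t7.Δ0 w4=1 w2=0 clk=1 w1=1 w3=1 w5=1
t7.Δ1 w4=1 w2=0 clk=0 w1=1 w3=1 w5=1
t8.Δ0 w4=1 w2=0 clk=0 w1=1 w3=1 w5=1
t8.Δ1 w4=1 w2=0 clk=1 w1=1 w3=1 w5=1
t8.Δ2 w4=0 w2=0 clk=1 w1=0 w3=1 w5=1
t8.Δ3 w4=0 w2=0 clk=1 w1=0 w3=0 w5=1
t8.Δ4 w4=0 w2=1 clk=1 w1=0 w3=0 w5=1
t9.Δ0 w4=0 w2=1 clk=1 w1=0 w3=0 w5=1
t9.Δ1 w4=0 w2=1 clk=0 w1=0 w3=0 w5=1
t10.Δ0 w4=0 w2=1 clk=0 w1=0 w3=0 w5=1
t10.Δ1 w4=0 w2=1 clk=1 w1=0 w3=0 w5=1
t10.Δ2 w4=1 w2=1 clk=1 w1=1 w3=0 w5=1
t10.Δ3 w4=1 w2=1 clk=1 w1=1 w3=1 w5=1
t10.Δ4 w4=1 w2=0 clk=1 w1=1 w3=1 w5=1
t11.Δ0 w4=1 w2=0 clk=1 w1=1 w3=1 w5=1
t11.Δ1 w4=1 w2=0 clk=0 w1=1 w3=1 w5=1
t12.Δ0 w4=1 w2=0 clk=0 w1=1 w3=1 w5=1
t12.Δ1 w4=1 w2=0 clk=1 w1=1 w3=1 w5=1
t12.Δ2 w4=0 w2=0 clk=1 w1=0 w3=1 w5=1
t12.Δ3 w4=0 w2=0 clk=1 w1=0 w3=0 w5=1
t12.Δ4 w4=0 w2=1 clk=1 w1=0 w3=0 w5=1
t13.Δ0 w4=0 w2=1 clk=1 w1=0 w3=0 w5=1
t13.Δ1 w4=0 w2=1 clk=0 w1=0 w3=0 w5=1
t14.Δ0 w4=0 w2=1 clk=0 w1=0 w3=0 w5=1
t14.Δ1 w4=0 w2=1 clk=1 w1=0 w3=0 w5=1
t14.Δ2 w4=1 w2=1 clk=1 w1=1 w3=0 w5=1
t14.Δ3 w4=1 w2=1 clk=1 w1=1 w3=1 w5=1
t14.Δ4 w4=1 w2=0 clk=1 w1=1 w3=1 w5=1
t15.Δ0 w4=1 w2=0 clk=1 w1=1 w3=1 w5=1
t15.Δ1 w4=1 w2=0 clk=0 w1=1 w3=1 w5=1
t16.Δ0 w4=1 w2=0 clk=0 w1=1 w3=1 w5=1
t16.Δ1 w4=1 w2=0 clk=1 w1=1 w3=1 w5=1
t16.Δ2 w4=0 w2=0 clk=1 w1=0 w3=1 w5=1
t16.Δ3 w4=0 w2=0 clk=1 w1=0 w3=0 w5=1
t16.Δ4 w4=0 w2=1 clk=1 w1=0 w3=0 w5=1
t17.Δ0 w4=0 w2=1 clk=1 w1=0 w3=0 w5=1
t17.Δ1 w4=0 w2=1 clk=0 w1=0 w3=0 w5=1
t18.Δ0 w4=0 w2=1 clk=0 w1=0 w3=0 w5=1
t18.Δ1 w4=0 w2=1 clk=1 w1=0 w3=0 w5=1
t18.Δ2 w4=1 w2=1 clk=1 w1=1 w3=0 w5=1
t18.Δ3 w4=1 w2=1 clk=1 w1=1 w3=1 w5=1
t18.Δ4 w4=1 w2=0 clk=1 w1=1 w3=1 w5=1
t19.Δ0 w4=1 w2=0 clk=1 w1=1 w3=1 w5=1
t19.Δ1 w4=1 w2=0 clk=0 w1=1 w3=1 w5=1

0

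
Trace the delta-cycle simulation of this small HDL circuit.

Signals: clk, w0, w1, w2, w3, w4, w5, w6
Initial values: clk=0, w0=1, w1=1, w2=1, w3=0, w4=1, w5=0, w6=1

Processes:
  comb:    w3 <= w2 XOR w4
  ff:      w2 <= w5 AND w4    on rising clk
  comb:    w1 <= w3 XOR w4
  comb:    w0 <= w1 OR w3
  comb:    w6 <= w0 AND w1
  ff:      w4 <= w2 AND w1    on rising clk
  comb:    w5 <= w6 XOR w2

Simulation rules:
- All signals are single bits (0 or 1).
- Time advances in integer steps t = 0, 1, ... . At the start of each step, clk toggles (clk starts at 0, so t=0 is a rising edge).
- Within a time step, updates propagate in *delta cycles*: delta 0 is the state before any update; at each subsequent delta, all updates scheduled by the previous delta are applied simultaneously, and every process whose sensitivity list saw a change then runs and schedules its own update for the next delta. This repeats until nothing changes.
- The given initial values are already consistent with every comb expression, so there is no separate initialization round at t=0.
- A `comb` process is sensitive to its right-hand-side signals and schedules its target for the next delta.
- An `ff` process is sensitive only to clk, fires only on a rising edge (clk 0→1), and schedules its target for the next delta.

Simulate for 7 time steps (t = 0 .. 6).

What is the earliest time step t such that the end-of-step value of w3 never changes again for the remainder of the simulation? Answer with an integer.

2

t=0 Δ0: w6=1 w4=1 w0=1 w3=0 w2=1 clk=0 w5=0 w1=1
  Δ1: clk:0→1
  Δ2: w2:1→0
  Δ3: w3:0→1, w5:0→1
  Δ4: w1:1→0
  Δ5: w6:1→0
  Δ6: w5:1→0
  (6Δ to stable)
t=1 Δ0: w6=0 w4=1 w0=1 w3=1 w2=0 clk=1 w5=0 w1=0
  Δ1: clk:1→0
  (1Δ to stable)
t=2 Δ0: w6=0 w4=1 w0=1 w3=1 w2=0 clk=0 w5=0 w1=0
  Δ1: clk:0→1
  Δ2: w4:1→0
  Δ3: w3:1→0, w1:0→1
  Δ4: w6:0→1, w1:1→0
  Δ5: w6:1→0, w0:1→0, w5:0→1
  Δ6: w5:1→0
  (6Δ to stable)
t=3 Δ0: w6=0 w4=0 w0=0 w3=0 w2=0 clk=1 w5=0 w1=0
  Δ1: clk:1→0
  (1Δ to stable)
t=4 Δ0: w6=0 w4=0 w0=0 w3=0 w2=0 clk=0 w5=0 w1=0
  Δ1: clk:0→1
  (1Δ to stable)
t=5 Δ0: w6=0 w4=0 w0=0 w3=0 w2=0 clk=1 w5=0 w1=0
  Δ1: clk:1→0
  (1Δ to stable)
t=6 Δ0: w6=0 w4=0 w0=0 w3=0 w2=0 clk=0 w5=0 w1=0
  Δ1: clk:0→1
  (1Δ to stable)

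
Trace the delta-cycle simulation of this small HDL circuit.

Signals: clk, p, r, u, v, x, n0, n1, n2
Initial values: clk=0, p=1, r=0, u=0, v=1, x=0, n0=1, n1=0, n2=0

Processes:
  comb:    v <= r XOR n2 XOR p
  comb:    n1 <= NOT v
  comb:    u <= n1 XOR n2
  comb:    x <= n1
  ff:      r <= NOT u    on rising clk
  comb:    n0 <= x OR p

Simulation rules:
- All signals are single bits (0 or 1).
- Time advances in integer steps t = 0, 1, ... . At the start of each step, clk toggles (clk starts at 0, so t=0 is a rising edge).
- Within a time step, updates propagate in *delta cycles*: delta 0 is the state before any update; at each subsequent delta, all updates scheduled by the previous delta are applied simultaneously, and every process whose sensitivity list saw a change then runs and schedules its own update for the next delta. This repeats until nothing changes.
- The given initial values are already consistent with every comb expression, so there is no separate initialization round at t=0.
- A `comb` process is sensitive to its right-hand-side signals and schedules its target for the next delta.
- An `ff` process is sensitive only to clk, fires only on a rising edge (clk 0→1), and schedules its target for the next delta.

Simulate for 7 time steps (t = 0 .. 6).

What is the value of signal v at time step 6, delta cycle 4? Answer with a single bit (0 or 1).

1

t=0 Δ0: n0=1 r=0 u=0 v=1 n1=0 n2=0 clk=0 x=0 p=1
  Δ1: clk:0→1
  Δ2: r:0→1
  Δ3: v:1→0
  Δ4: n1:0→1
  Δ5: u:0→1, x:0→1
  (5Δ to stable)
t=1 Δ0: n0=1 r=1 u=1 v=0 n1=1 n2=0 clk=1 x=1 p=1
  Δ1: clk:1→0
  (1Δ to stable)
t=2 Δ0: n0=1 r=1 u=1 v=0 n1=1 n2=0 clk=0 x=1 p=1
  Δ1: clk:0→1
  Δ2: r:1→0
  Δ3: v:0→1
  Δ4: n1:1→0
  Δ5: u:1→0, x:1→0
  (5Δ to stable)
t=3 Δ0: n0=1 r=0 u=0 v=1 n1=0 n2=0 clk=1 x=0 p=1
  Δ1: clk:1→0
  (1Δ to stable)
t=4 Δ0: n0=1 r=0 u=0 v=1 n1=0 n2=0 clk=0 x=0 p=1
  Δ1: clk:0→1
  Δ2: r:0→1
  Δ3: v:1→0
  Δ4: n1:0→1
  Δ5: u:0→1, x:0→1
  (5Δ to stable)
t=5 Δ0: n0=1 r=1 u=1 v=0 n1=1 n2=0 clk=1 x=1 p=1
  Δ1: clk:1→0
  (1Δ to stable)
t=6 Δ0: n0=1 r=1 u=1 v=0 n1=1 n2=0 clk=0 x=1 p=1
  Δ1: clk:0→1
  Δ2: r:1→0
  Δ3: v:0→1
  Δ4: n1:1→0
  Δ5: u:1→0, x:1→0
  (5Δ to stable)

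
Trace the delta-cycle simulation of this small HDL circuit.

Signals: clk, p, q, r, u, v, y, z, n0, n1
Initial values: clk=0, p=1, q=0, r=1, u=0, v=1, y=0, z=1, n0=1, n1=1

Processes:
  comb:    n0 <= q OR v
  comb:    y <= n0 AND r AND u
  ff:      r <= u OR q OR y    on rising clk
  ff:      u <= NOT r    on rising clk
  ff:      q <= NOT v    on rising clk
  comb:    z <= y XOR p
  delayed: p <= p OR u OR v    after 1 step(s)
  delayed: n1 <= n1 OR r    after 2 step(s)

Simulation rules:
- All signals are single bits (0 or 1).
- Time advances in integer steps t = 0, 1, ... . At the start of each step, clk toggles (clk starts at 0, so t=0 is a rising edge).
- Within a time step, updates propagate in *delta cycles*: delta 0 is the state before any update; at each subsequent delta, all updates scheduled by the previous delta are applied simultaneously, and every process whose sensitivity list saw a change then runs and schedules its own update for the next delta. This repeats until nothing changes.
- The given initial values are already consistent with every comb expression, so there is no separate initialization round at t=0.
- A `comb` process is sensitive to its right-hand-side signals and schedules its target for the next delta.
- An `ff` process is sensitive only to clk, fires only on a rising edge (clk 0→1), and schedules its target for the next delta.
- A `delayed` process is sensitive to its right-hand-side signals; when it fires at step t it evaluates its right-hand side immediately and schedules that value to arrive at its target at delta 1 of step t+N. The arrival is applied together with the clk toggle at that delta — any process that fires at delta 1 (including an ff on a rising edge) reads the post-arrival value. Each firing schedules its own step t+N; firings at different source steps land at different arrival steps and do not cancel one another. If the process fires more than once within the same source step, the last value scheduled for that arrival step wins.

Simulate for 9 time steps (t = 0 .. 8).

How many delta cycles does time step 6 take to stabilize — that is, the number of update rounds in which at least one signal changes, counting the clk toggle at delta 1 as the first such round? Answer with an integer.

t0.Δ0 z=1 clk=0 r=1 v=1 p=1 u=0 n0=1 q=0 y=0 n1=1
t0.Δ1 z=1 clk=1 r=1 v=1 p=1 u=0 n0=1 q=0 y=0 n1=1
t0.Δ2 z=1 clk=1 r=0 v=1 p=1 u=0 n0=1 q=0 y=0 n1=1
t1.Δ0 z=1 clk=1 r=0 v=1 p=1 u=0 n0=1 q=0 y=0 n1=1
t1.Δ1 z=1 clk=0 r=0 v=1 p=1 u=0 n0=1 q=0 y=0 n1=1
t2.Δ0 z=1 clk=0 r=0 v=1 p=1 u=0 n0=1 q=0 y=0 n1=1
t2.Δ1 z=1 clk=1 r=0 v=1 p=1 u=0 n0=1 q=0 y=0 n1=1
t2.Δ2 z=1 clk=1 r=0 v=1 p=1 u=1 n0=1 q=0 y=0 n1=1
t3.Δ0 z=1 clk=1 r=0 v=1 p=1 u=1 n0=1 q=0 y=0 n1=1
t3.Δ1 z=1 clk=0 r=0 v=1 p=1 u=1 n0=1 q=0 y=0 n1=1
t4.Δ0 z=1 clk=0 r=0 v=1 p=1 u=1 n0=1 q=0 y=0 n1=1
t4.Δ1 z=1 clk=1 r=0 v=1 p=1 u=1 n0=1 q=0 y=0 n1=1
t4.Δ2 z=1 clk=1 r=1 v=1 p=1 u=1 n0=1 q=0 y=0 n1=1
t4.Δ3 z=1 clk=1 r=1 v=1 p=1 u=1 n0=1 q=0 y=1 n1=1
t4.Δ4 z=0 clk=1 r=1 v=1 p=1 u=1 n0=1 q=0 y=1 n1=1
t5.Δ0 z=0 clk=1 r=1 v=1 p=1 u=1 n0=1 q=0 y=1 n1=1
t5.Δ1 z=0 clk=0 r=1 v=1 p=1 u=1 n0=1 q=0 y=1 n1=1
t6.Δ0 z=0 clk=0 r=1 v=1 p=1 u=1 n0=1 q=0 y=1 n1=1
t6.Δ1 z=0 clk=1 r=1 v=1 p=1 u=1 n0=1 q=0 y=1 n1=1
t6.Δ2 z=0 clk=1 r=1 v=1 p=1 u=0 n0=1 q=0 y=1 n1=1
t6.Δ3 z=0 clk=1 r=1 v=1 p=1 u=0 n0=1 q=0 y=0 n1=1
t6.Δ4 z=1 clk=1 r=1 v=1 p=1 u=0 n0=1 q=0 y=0 n1=1
t7.Δ0 z=1 clk=1 r=1 v=1 p=1 u=0 n0=1 q=0 y=0 n1=1
t7.Δ1 z=1 clk=0 r=1 v=1 p=1 u=0 n0=1 q=0 y=0 n1=1
t8.Δ0 z=1 clk=0 r=1 v=1 p=1 u=0 n0=1 q=0 y=0 n1=1
t8.Δ1 z=1 clk=1 r=1 v=1 p=1 u=0 n0=1 q=0 y=0 n1=1
t8.Δ2 z=1 clk=1 r=0 v=1 p=1 u=0 n0=1 q=0 y=0 n1=1

4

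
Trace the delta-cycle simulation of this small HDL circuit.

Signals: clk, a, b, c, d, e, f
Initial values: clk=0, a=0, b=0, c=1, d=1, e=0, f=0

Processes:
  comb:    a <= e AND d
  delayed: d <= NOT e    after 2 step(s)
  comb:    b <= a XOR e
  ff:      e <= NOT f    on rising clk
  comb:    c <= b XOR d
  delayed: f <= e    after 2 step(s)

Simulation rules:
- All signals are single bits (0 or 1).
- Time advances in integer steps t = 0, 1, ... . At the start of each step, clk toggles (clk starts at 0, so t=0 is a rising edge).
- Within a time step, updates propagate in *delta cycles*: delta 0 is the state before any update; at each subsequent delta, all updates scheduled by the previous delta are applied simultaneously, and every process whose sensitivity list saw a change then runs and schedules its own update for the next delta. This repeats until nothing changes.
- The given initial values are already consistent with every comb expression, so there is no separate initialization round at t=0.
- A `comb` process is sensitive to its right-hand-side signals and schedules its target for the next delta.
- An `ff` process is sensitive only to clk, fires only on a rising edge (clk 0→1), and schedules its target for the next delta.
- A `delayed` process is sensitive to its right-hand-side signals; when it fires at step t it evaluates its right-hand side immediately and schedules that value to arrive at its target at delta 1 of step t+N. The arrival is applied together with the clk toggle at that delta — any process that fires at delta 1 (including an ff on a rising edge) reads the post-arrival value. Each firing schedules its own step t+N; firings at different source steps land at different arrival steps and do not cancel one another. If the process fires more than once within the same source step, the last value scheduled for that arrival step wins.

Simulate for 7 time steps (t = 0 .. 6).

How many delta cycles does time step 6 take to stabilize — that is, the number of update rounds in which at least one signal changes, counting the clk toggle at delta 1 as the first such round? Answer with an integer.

2

t=0 Δ0: c=1 e=0 b=0 a=0 d=1 clk=0 f=0
  Δ1: clk:0→1
  Δ2: e:0→1
  Δ3: b:0→1, a:0→1
  Δ4: c:1→0, b:1→0
  Δ5: c:0→1
  (5Δ to stable)
t=1 Δ0: c=1 e=1 b=0 a=1 d=1 clk=1 f=0
  Δ1: clk:1→0
  (1Δ to stable)
t=2 Δ0: c=1 e=1 b=0 a=1 d=1 clk=0 f=0
  Δ1: d:1→0, clk:0→1, f:0→1
  Δ2: c:1→0, e:1→0, a:1→0
  (2Δ to stable)
t=3 Δ0: c=0 e=0 b=0 a=0 d=0 clk=1 f=1
  Δ1: clk:1→0
  (1Δ to stable)
t=4 Δ0: c=0 e=0 b=0 a=0 d=0 clk=0 f=1
  Δ1: d:0→1, clk:0→1, f:1→0
  Δ2: c:0→1, e:0→1
  Δ3: b:0→1, a:0→1
  Δ4: c:1→0, b:1→0
  Δ5: c:0→1
  (5Δ to stable)
t=5 Δ0: c=1 e=1 b=0 a=1 d=1 clk=1 f=0
  Δ1: clk:1→0
  (1Δ to stable)
t=6 Δ0: c=1 e=1 b=0 a=1 d=1 clk=0 f=0
  Δ1: d:1→0, clk:0→1, f:0→1
  Δ2: c:1→0, e:1→0, a:1→0
  (2Δ to stable)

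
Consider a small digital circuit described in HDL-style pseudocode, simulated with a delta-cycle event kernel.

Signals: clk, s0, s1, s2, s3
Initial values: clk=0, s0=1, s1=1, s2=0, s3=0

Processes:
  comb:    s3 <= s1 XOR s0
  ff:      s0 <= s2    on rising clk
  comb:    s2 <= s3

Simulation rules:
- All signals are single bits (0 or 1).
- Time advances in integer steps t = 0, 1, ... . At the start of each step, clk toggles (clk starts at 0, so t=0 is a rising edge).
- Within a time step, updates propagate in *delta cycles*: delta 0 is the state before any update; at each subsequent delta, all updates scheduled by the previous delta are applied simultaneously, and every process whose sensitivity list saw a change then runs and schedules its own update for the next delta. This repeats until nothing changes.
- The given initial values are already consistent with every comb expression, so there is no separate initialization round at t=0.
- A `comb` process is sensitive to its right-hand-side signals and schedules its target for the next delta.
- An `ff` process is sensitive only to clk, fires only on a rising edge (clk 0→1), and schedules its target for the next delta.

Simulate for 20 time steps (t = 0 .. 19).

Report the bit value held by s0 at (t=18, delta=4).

1

t0.Δ0 clk=0 s2=0 s3=0 s1=1 s0=1
t0.Δ1 clk=1 s2=0 s3=0 s1=1 s0=1
t0.Δ2 clk=1 s2=0 s3=0 s1=1 s0=0
t0.Δ3 clk=1 s2=0 s3=1 s1=1 s0=0
t0.Δ4 clk=1 s2=1 s3=1 s1=1 s0=0
t1.Δ0 clk=1 s2=1 s3=1 s1=1 s0=0
t1.Δ1 clk=0 s2=1 s3=1 s1=1 s0=0
t2.Δ0 clk=0 s2=1 s3=1 s1=1 s0=0
t2.Δ1 clk=1 s2=1 s3=1 s1=1 s0=0
t2.Δ2 clk=1 s2=1 s3=1 s1=1 s0=1
t2.Δ3 clk=1 s2=1 s3=0 s1=1 s0=1
t2.Δ4 clk=1 s2=0 s3=0 s1=1 s0=1
t3.Δ0 clk=1 s2=0 s3=0 s1=1 s0=1
t3.Δ1 clk=0 s2=0 s3=0 s1=1 s0=1
t4.Δ0 clk=0 s2=0 s3=0 s1=1 s0=1
t4.Δ1 clk=1 s2=0 s3=0 s1=1 s0=1
t4.Δ2 clk=1 s2=0 s3=0 s1=1 s0=0
t4.Δ3 clk=1 s2=0 s3=1 s1=1 s0=0
t4.Δ4 clk=1 s2=1 s3=1 s1=1 s0=0
t5.Δ0 clk=1 s2=1 s3=1 s1=1 s0=0
t5.Δ1 clk=0 s2=1 s3=1 s1=1 s0=0
t6.Δ0 clk=0 s2=1 s3=1 s1=1 s0=0
t6.Δ1 clk=1 s2=1 s3=1 s1=1 s0=0
t6.Δ2 clk=1 s2=1 s3=1 s1=1 s0=1
t6.Δ3 clk=1 s2=1 s3=0 s1=1 s0=1
t6.Δ4 clk=1 s2=0 s3=0 s1=1 s0=1
t7.Δ0 clk=1 s2=0 s3=0 s1=1 s0=1
t7.Δ1 clk=0 s2=0 s3=0 s1=1 s0=1
t8.Δ0 clk=0 s2=0 s3=0 s1=1 s0=1
t8.Δ1 clk=1 s2=0 s3=0 s1=1 s0=1
t8.Δ2 clk=1 s2=0 s3=0 s1=1 s0=0
t8.Δ3 clk=1 s2=0 s3=1 s1=1 s0=0
t8.Δ4 clk=1 s2=1 s3=1 s1=1 s0=0
t9.Δ0 clk=1 s2=1 s3=1 s1=1 s0=0
t9.Δ1 clk=0 s2=1 s3=1 s1=1 s0=0
t10.Δ0 clk=0 s2=1 s3=1 s1=1 s0=0
t10.Δ1 clk=1 s2=1 s3=1 s1=1 s0=0
t10.Δ2 clk=1 s2=1 s3=1 s1=1 s0=1
t10.Δ3 clk=1 s2=1 s3=0 s1=1 s0=1
t10.Δ4 clk=1 s2=0 s3=0 s1=1 s0=1
t11.Δ0 clk=1 s2=0 s3=0 s1=1 s0=1
t11.Δ1 clk=0 s2=0 s3=0 s1=1 s0=1
t12.Δ0 clk=0 s2=0 s3=0 s1=1 s0=1
t12.Δ1 clk=1 s2=0 s3=0 s1=1 s0=1
t12.Δ2 clk=1 s2=0 s3=0 s1=1 s0=0
t12.Δ3 clk=1 s2=0 s3=1 s1=1 s0=0
t12.Δ4 clk=1 s2=1 s3=1 s1=1 s0=0
t13.Δ0 clk=1 s2=1 s3=1 s1=1 s0=0
t13.Δ1 clk=0 s2=1 s3=1 s1=1 s0=0
t14.Δ0 clk=0 s2=1 s3=1 s1=1 s0=0
t14.Δ1 clk=1 s2=1 s3=1 s1=1 s0=0
t14.Δ2 clk=1 s2=1 s3=1 s1=1 s0=1
t14.Δ3 clk=1 s2=1 s3=0 s1=1 s0=1
t14.Δ4 clk=1 s2=0 s3=0 s1=1 s0=1
t15.Δ0 clk=1 s2=0 s3=0 s1=1 s0=1
t15.Δ1 clk=0 s2=0 s3=0 s1=1 s0=1
t16.Δ0 clk=0 s2=0 s3=0 s1=1 s0=1
t16.Δ1 clk=1 s2=0 s3=0 s1=1 s0=1
t16.Δ2 clk=1 s2=0 s3=0 s1=1 s0=0
t16.Δ3 clk=1 s2=0 s3=1 s1=1 s0=0
t16.Δ4 clk=1 s2=1 s3=1 s1=1 s0=0
t17.Δ0 clk=1 s2=1 s3=1 s1=1 s0=0
t17.Δ1 clk=0 s2=1 s3=1 s1=1 s0=0
t18.Δ0 clk=0 s2=1 s3=1 s1=1 s0=0
t18.Δ1 clk=1 s2=1 s3=1 s1=1 s0=0
t18.Δ2 clk=1 s2=1 s3=1 s1=1 s0=1
t18.Δ3 clk=1 s2=1 s3=0 s1=1 s0=1
t18.Δ4 clk=1 s2=0 s3=0 s1=1 s0=1
t19.Δ0 clk=1 s2=0 s3=0 s1=1 s0=1
t19.Δ1 clk=0 s2=0 s3=0 s1=1 s0=1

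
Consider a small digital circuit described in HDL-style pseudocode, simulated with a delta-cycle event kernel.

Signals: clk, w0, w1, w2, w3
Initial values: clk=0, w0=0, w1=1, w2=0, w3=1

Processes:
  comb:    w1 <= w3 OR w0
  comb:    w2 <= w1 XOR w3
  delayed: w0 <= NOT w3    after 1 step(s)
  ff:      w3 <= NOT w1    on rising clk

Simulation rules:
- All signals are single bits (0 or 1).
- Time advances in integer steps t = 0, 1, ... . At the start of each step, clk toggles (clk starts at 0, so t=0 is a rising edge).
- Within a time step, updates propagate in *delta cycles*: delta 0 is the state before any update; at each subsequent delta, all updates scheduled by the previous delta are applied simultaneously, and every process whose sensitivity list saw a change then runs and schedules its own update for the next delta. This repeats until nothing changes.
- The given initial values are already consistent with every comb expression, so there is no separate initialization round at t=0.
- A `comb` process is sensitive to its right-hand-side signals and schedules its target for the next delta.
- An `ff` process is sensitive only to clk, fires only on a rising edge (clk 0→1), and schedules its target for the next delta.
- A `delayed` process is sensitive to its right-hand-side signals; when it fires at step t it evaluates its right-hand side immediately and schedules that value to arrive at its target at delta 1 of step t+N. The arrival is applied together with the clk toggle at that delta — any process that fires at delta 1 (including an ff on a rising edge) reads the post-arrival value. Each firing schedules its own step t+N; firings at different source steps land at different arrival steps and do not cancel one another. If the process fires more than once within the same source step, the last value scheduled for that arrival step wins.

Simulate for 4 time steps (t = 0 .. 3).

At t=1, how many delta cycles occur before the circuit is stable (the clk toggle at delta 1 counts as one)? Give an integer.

3

[bits: clk,w3,w0,w1,w2]
t=0: Δ0=01010 Δ1=11010 Δ2=10010 Δ3=10001 Δ4=10000 | 4Δ
t=1: Δ0=10000 Δ1=00100 Δ2=00110 Δ3=00111 | 3Δ
t=2: Δ0=00111 Δ1=10111 | 1Δ
t=3: Δ0=10111 Δ1=00111 | 1Δ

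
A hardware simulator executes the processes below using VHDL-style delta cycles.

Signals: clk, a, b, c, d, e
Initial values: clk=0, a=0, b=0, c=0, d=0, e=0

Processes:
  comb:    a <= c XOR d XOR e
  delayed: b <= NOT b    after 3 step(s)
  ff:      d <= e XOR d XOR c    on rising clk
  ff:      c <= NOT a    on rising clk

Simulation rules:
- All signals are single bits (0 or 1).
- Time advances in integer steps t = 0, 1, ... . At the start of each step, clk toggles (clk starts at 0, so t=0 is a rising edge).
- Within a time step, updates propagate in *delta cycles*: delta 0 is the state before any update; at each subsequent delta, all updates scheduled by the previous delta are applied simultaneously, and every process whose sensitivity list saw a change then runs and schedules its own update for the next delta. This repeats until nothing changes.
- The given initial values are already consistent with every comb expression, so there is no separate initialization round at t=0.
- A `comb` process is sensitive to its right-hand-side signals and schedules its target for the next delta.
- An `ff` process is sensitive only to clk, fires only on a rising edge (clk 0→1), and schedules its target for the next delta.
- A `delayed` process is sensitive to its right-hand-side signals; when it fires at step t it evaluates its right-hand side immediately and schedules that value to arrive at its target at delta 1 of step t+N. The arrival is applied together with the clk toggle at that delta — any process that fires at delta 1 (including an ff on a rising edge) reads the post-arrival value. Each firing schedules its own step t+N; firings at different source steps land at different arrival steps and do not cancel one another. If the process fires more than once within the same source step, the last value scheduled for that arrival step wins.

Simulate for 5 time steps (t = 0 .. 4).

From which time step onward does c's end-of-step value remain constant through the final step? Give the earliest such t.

2

t=0 Δ0: e=0 b=0 c=0 a=0 clk=0 d=0
  Δ1: clk:0→1
  Δ2: c:0→1
  Δ3: a:0→1
  (3Δ to stable)
t=1 Δ0: e=0 b=0 c=1 a=1 clk=1 d=0
  Δ1: clk:1→0
  (1Δ to stable)
t=2 Δ0: e=0 b=0 c=1 a=1 clk=0 d=0
  Δ1: clk:0→1
  Δ2: c:1→0, d:0→1
  (2Δ to stable)
t=3 Δ0: e=0 b=0 c=0 a=1 clk=1 d=1
  Δ1: clk:1→0
  (1Δ to stable)
t=4 Δ0: e=0 b=0 c=0 a=1 clk=0 d=1
  Δ1: clk:0→1
  (1Δ to stable)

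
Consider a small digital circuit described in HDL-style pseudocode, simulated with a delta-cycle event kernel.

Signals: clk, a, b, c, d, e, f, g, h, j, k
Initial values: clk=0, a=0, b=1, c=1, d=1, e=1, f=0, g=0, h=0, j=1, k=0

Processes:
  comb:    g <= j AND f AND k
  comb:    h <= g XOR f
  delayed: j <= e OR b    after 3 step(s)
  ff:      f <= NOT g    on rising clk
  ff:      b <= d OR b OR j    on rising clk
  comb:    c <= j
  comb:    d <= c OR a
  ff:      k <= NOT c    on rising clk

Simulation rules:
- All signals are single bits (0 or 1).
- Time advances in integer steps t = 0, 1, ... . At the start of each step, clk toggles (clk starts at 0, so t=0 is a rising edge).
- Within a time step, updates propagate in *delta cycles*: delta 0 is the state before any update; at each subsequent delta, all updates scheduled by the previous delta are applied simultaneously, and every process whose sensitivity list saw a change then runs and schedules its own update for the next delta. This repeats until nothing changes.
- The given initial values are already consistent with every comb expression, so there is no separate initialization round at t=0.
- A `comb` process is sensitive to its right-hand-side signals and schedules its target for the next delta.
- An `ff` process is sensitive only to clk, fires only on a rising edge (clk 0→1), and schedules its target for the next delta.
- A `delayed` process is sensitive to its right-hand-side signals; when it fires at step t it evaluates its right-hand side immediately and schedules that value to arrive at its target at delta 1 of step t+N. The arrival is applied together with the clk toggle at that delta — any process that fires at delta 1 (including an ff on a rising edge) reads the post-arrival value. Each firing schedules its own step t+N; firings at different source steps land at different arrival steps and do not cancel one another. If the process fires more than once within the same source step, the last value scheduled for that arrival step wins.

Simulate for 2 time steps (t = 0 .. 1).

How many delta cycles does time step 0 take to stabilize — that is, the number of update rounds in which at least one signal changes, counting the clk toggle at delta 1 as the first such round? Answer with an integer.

[bits: k,clk,h,j,f,a,c,d,e,g,b]
t=0: Δ0=00010011101 Δ1=01010011101 Δ2=01011011101 Δ3=01111011101 | 3Δ
t=1: Δ0=01111011101 Δ1=00111011101 | 1Δ

3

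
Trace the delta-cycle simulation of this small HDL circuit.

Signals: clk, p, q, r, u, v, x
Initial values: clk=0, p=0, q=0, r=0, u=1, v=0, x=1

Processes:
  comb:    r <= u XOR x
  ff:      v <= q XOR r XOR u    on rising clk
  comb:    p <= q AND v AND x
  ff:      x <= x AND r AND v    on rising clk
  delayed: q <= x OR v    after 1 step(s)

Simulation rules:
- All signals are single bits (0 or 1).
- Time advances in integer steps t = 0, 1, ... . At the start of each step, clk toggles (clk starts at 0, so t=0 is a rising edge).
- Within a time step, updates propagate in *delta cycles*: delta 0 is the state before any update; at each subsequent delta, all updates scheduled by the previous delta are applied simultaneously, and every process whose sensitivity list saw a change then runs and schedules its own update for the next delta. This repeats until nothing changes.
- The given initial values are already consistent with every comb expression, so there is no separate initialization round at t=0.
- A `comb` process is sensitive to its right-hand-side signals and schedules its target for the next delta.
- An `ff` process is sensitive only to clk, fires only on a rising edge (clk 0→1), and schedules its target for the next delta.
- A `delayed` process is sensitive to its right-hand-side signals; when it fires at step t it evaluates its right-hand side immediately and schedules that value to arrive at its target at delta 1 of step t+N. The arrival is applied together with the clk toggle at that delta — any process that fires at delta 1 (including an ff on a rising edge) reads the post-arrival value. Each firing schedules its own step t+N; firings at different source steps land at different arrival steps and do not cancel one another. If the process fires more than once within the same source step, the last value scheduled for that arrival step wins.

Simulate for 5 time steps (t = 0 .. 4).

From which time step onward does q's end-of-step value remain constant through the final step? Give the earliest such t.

t0.Δ0 u=1 q=0 v=0 x=1 r=0 p=0 clk=0
t0.Δ1 u=1 q=0 v=0 x=1 r=0 p=0 clk=1
t0.Δ2 u=1 q=0 v=1 x=0 r=0 p=0 clk=1
t0.Δ3 u=1 q=0 v=1 x=0 r=1 p=0 clk=1
t1.Δ0 u=1 q=0 v=1 x=0 r=1 p=0 clk=1
t1.Δ1 u=1 q=1 v=1 x=0 r=1 p=0 clk=0
t2.Δ0 u=1 q=1 v=1 x=0 r=1 p=0 clk=0
t2.Δ1 u=1 q=1 v=1 x=0 r=1 p=0 clk=1
t3.Δ0 u=1 q=1 v=1 x=0 r=1 p=0 clk=1
t3.Δ1 u=1 q=1 v=1 x=0 r=1 p=0 clk=0
t4.Δ0 u=1 q=1 v=1 x=0 r=1 p=0 clk=0
t4.Δ1 u=1 q=1 v=1 x=0 r=1 p=0 clk=1

1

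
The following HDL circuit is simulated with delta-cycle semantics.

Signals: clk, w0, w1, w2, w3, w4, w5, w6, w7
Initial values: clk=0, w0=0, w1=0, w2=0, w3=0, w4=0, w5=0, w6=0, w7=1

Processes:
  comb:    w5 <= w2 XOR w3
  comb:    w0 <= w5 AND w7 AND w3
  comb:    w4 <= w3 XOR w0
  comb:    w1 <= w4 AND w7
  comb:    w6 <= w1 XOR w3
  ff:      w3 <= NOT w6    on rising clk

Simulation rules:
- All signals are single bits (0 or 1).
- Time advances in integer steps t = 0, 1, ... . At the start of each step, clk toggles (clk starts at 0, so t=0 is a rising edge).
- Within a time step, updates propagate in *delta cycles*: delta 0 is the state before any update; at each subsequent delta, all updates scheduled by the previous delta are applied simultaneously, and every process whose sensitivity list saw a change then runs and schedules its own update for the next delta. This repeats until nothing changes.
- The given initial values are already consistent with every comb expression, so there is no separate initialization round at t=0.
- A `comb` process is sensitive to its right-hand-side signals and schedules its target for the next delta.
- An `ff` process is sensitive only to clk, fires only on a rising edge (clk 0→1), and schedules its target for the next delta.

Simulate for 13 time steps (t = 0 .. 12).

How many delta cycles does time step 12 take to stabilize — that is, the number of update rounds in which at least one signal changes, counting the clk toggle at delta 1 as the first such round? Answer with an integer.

7

t=0 Δ0: w6=0 w0=0 w4=0 w1=0 w7=1 w3=0 w2=0 w5=0 clk=0
  Δ1: clk:0→1
  Δ2: w3:0→1
  Δ3: w6:0→1, w4:0→1, w5:0→1
  Δ4: w0:0→1, w1:0→1
  Δ5: w6:1→0, w4:1→0
  Δ6: w1:1→0
  Δ7: w6:0→1
  (7Δ to stable)
t=1 Δ0: w6=1 w0=1 w4=0 w1=0 w7=1 w3=1 w2=0 w5=1 clk=1
  Δ1: clk:1→0
  (1Δ to stable)
t=2 Δ0: w6=1 w0=1 w4=0 w1=0 w7=1 w3=1 w2=0 w5=1 clk=0
  Δ1: clk:0→1
  Δ2: w3:1→0
  Δ3: w6:1→0, w0:1→0, w4:0→1, w5:1→0
  Δ4: w4:1→0, w1:0→1
  Δ5: w6:0→1, w1:1→0
  Δ6: w6:1→0
  (6Δ to stable)
t=3 Δ0: w6=0 w0=0 w4=0 w1=0 w7=1 w3=0 w2=0 w5=0 clk=1
  Δ1: clk:1→0
  (1Δ to stable)
t=4 Δ0: w6=0 w0=0 w4=0 w1=0 w7=1 w3=0 w2=0 w5=0 clk=0
  Δ1: clk:0→1
  Δ2: w3:0→1
  Δ3: w6:0→1, w4:0→1, w5:0→1
  Δ4: w0:0→1, w1:0→1
  Δ5: w6:1→0, w4:1→0
  Δ6: w1:1→0
  Δ7: w6:0→1
  (7Δ to stable)
t=5 Δ0: w6=1 w0=1 w4=0 w1=0 w7=1 w3=1 w2=0 w5=1 clk=1
  Δ1: clk:1→0
  (1Δ to stable)
t=6 Δ0: w6=1 w0=1 w4=0 w1=0 w7=1 w3=1 w2=0 w5=1 clk=0
  Δ1: clk:0→1
  Δ2: w3:1→0
  Δ3: w6:1→0, w0:1→0, w4:0→1, w5:1→0
  Δ4: w4:1→0, w1:0→1
  Δ5: w6:0→1, w1:1→0
  Δ6: w6:1→0
  (6Δ to stable)
t=7 Δ0: w6=0 w0=0 w4=0 w1=0 w7=1 w3=0 w2=0 w5=0 clk=1
  Δ1: clk:1→0
  (1Δ to stable)
t=8 Δ0: w6=0 w0=0 w4=0 w1=0 w7=1 w3=0 w2=0 w5=0 clk=0
  Δ1: clk:0→1
  Δ2: w3:0→1
  Δ3: w6:0→1, w4:0→1, w5:0→1
  Δ4: w0:0→1, w1:0→1
  Δ5: w6:1→0, w4:1→0
  Δ6: w1:1→0
  Δ7: w6:0→1
  (7Δ to stable)
t=9 Δ0: w6=1 w0=1 w4=0 w1=0 w7=1 w3=1 w2=0 w5=1 clk=1
  Δ1: clk:1→0
  (1Δ to stable)
t=10 Δ0: w6=1 w0=1 w4=0 w1=0 w7=1 w3=1 w2=0 w5=1 clk=0
  Δ1: clk:0→1
  Δ2: w3:1→0
  Δ3: w6:1→0, w0:1→0, w4:0→1, w5:1→0
  Δ4: w4:1→0, w1:0→1
  Δ5: w6:0→1, w1:1→0
  Δ6: w6:1→0
  (6Δ to stable)
t=11 Δ0: w6=0 w0=0 w4=0 w1=0 w7=1 w3=0 w2=0 w5=0 clk=1
  Δ1: clk:1→0
  (1Δ to stable)
t=12 Δ0: w6=0 w0=0 w4=0 w1=0 w7=1 w3=0 w2=0 w5=0 clk=0
  Δ1: clk:0→1
  Δ2: w3:0→1
  Δ3: w6:0→1, w4:0→1, w5:0→1
  Δ4: w0:0→1, w1:0→1
  Δ5: w6:1→0, w4:1→0
  Δ6: w1:1→0
  Δ7: w6:0→1
  (7Δ to stable)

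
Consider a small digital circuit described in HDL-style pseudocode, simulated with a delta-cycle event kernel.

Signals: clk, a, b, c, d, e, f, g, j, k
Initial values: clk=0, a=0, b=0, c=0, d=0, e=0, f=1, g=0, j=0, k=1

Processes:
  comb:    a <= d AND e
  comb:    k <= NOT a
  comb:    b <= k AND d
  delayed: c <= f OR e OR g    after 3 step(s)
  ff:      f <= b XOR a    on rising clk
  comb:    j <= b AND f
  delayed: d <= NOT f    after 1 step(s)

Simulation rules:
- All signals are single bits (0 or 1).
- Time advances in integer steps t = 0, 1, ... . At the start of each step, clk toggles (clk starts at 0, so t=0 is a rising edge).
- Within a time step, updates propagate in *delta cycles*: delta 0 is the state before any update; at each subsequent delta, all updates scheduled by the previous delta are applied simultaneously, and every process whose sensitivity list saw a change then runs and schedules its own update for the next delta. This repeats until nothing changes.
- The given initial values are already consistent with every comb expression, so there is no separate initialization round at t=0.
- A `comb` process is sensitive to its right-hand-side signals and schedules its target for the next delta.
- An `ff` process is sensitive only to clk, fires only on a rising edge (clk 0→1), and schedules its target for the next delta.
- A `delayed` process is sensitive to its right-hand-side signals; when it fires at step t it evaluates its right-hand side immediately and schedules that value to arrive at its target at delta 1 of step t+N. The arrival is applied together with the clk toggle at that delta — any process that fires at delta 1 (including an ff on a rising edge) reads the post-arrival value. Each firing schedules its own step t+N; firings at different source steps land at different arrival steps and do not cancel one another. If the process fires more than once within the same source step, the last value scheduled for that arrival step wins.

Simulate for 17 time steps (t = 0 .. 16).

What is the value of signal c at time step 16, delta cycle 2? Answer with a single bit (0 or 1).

t=0 Δ0: e=0 j=0 d=0 f=1 g=0 b=0 a=0 k=1 clk=0 c=0
  Δ1: clk:0→1
  Δ2: f:1→0
  (2Δ to stable)
t=1 Δ0: e=0 j=0 d=0 f=0 g=0 b=0 a=0 k=1 clk=1 c=0
  Δ1: d:0→1, clk:1→0
  Δ2: b:0→1
  (2Δ to stable)
t=2 Δ0: e=0 j=0 d=1 f=0 g=0 b=1 a=0 k=1 clk=0 c=0
  Δ1: clk:0→1
  Δ2: f:0→1
  Δ3: j:0→1
  (3Δ to stable)
t=3 Δ0: e=0 j=1 d=1 f=1 g=0 b=1 a=0 k=1 clk=1 c=0
  Δ1: d:1→0, clk:1→0
  Δ2: b:1→0
  Δ3: j:1→0
  (3Δ to stable)
t=4 Δ0: e=0 j=0 d=0 f=1 g=0 b=0 a=0 k=1 clk=0 c=0
  Δ1: clk:0→1
  Δ2: f:1→0
  (2Δ to stable)
t=5 Δ0: e=0 j=0 d=0 f=0 g=0 b=0 a=0 k=1 clk=1 c=0
  Δ1: d:0→1, clk:1→0, c:0→1
  Δ2: b:0→1
  (2Δ to stable)
t=6 Δ0: e=0 j=0 d=1 f=0 g=0 b=1 a=0 k=1 clk=0 c=1
  Δ1: clk:0→1
  Δ2: f:0→1
  Δ3: j:0→1
  (3Δ to stable)
t=7 Δ0: e=0 j=1 d=1 f=1 g=0 b=1 a=0 k=1 clk=1 c=1
  Δ1: d:1→0, clk:1→0, c:1→0
  Δ2: b:1→0
  Δ3: j:1→0
  (3Δ to stable)
t=8 Δ0: e=0 j=0 d=0 f=1 g=0 b=0 a=0 k=1 clk=0 c=0
  Δ1: clk:0→1
  Δ2: f:1→0
  (2Δ to stable)
t=9 Δ0: e=0 j=0 d=0 f=0 g=0 b=0 a=0 k=1 clk=1 c=0
  Δ1: d:0→1, clk:1→0, c:0→1
  Δ2: b:0→1
  (2Δ to stable)
t=10 Δ0: e=0 j=0 d=1 f=0 g=0 b=1 a=0 k=1 clk=0 c=1
  Δ1: clk:0→1
  Δ2: f:0→1
  Δ3: j:0→1
  (3Δ to stable)
t=11 Δ0: e=0 j=1 d=1 f=1 g=0 b=1 a=0 k=1 clk=1 c=1
  Δ1: d:1→0, clk:1→0, c:1→0
  Δ2: b:1→0
  Δ3: j:1→0
  (3Δ to stable)
t=12 Δ0: e=0 j=0 d=0 f=1 g=0 b=0 a=0 k=1 clk=0 c=0
  Δ1: clk:0→1
  Δ2: f:1→0
  (2Δ to stable)
t=13 Δ0: e=0 j=0 d=0 f=0 g=0 b=0 a=0 k=1 clk=1 c=0
  Δ1: d:0→1, clk:1→0, c:0→1
  Δ2: b:0→1
  (2Δ to stable)
t=14 Δ0: e=0 j=0 d=1 f=0 g=0 b=1 a=0 k=1 clk=0 c=1
  Δ1: clk:0→1
  Δ2: f:0→1
  Δ3: j:0→1
  (3Δ to stable)
t=15 Δ0: e=0 j=1 d=1 f=1 g=0 b=1 a=0 k=1 clk=1 c=1
  Δ1: d:1→0, clk:1→0, c:1→0
  Δ2: b:1→0
  Δ3: j:1→0
  (3Δ to stable)
t=16 Δ0: e=0 j=0 d=0 f=1 g=0 b=0 a=0 k=1 clk=0 c=0
  Δ1: clk:0→1
  Δ2: f:1→0
  (2Δ to stable)

0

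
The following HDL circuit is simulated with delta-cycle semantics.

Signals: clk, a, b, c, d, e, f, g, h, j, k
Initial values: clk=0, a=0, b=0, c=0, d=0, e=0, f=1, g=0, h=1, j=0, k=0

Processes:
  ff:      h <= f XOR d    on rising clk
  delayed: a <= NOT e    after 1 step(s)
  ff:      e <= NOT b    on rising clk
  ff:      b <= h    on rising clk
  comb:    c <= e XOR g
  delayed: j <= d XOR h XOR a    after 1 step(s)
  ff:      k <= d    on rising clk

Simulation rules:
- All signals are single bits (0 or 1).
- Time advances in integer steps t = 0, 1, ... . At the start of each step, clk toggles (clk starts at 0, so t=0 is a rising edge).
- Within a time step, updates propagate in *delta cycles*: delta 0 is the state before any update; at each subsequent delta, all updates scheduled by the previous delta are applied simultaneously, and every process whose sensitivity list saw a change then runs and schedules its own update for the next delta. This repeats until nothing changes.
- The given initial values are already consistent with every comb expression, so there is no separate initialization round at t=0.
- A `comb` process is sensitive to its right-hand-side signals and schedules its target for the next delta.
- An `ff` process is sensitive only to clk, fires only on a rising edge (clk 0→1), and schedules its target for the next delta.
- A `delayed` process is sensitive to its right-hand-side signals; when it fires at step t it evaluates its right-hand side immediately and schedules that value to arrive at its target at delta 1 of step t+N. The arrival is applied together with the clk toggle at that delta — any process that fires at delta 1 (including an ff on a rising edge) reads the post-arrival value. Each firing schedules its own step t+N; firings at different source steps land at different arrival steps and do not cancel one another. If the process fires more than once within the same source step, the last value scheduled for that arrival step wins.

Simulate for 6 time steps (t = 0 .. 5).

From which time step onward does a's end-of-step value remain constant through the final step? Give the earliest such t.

3

[bits: b,a,e,h,f,c,j,clk,k,g,d]
t=0: Δ0=00011000000 Δ1=00011001000 Δ2=10111001000 Δ3=10111101000 | 3Δ
t=1: Δ0=10111101000 Δ1=10111100000 | 1Δ
t=2: Δ0=10111100000 Δ1=10111101000 Δ2=10011101000 Δ3=10011001000 | 3Δ
t=3: Δ0=10011001000 Δ1=11011000000 | 1Δ
t=4: Δ0=11011000000 Δ1=11011001000 | 1Δ
t=5: Δ0=11011001000 Δ1=11011000000 | 1Δ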